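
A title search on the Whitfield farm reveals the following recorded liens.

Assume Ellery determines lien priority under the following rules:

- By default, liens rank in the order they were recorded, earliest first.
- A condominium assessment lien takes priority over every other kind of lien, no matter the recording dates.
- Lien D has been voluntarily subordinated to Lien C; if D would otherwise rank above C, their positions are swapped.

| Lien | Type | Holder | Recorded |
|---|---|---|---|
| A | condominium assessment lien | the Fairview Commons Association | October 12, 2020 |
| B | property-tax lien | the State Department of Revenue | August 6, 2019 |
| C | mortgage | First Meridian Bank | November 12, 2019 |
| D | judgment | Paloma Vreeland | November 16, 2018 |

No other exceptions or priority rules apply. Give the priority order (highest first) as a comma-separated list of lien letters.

As a condominium assessment lien, A is senior to every other lien.
Ordering the rest by effective date: D (November 16, 2018), B (August 6, 2019), C (November 12, 2019).
The subordination applies — D was senior to C — so D and C swap.

A, C, B, D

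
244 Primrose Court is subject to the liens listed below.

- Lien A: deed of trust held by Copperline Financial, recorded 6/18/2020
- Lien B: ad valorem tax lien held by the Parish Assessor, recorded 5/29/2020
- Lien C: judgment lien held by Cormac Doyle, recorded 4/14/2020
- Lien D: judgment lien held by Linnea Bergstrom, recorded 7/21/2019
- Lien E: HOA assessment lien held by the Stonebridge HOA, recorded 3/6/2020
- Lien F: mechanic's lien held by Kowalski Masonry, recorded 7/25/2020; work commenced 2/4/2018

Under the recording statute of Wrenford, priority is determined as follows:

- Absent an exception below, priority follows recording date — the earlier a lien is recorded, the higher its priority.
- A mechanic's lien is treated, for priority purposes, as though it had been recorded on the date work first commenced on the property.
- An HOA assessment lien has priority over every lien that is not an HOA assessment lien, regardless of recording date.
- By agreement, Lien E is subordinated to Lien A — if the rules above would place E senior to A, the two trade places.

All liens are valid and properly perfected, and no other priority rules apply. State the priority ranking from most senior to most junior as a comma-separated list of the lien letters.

First, effective dates: F is treated as recorded 2/4/2018, the work-commencement date.
As an HOA assessment lien, E is senior to every other lien.
The other liens, earliest effective date first: F (2/4/2018), D (7/21/2019), C (4/14/2020), B (5/29/2020), A (6/18/2020).
The subordination applies — E was senior to A — so E and A swap.

A, F, D, C, B, E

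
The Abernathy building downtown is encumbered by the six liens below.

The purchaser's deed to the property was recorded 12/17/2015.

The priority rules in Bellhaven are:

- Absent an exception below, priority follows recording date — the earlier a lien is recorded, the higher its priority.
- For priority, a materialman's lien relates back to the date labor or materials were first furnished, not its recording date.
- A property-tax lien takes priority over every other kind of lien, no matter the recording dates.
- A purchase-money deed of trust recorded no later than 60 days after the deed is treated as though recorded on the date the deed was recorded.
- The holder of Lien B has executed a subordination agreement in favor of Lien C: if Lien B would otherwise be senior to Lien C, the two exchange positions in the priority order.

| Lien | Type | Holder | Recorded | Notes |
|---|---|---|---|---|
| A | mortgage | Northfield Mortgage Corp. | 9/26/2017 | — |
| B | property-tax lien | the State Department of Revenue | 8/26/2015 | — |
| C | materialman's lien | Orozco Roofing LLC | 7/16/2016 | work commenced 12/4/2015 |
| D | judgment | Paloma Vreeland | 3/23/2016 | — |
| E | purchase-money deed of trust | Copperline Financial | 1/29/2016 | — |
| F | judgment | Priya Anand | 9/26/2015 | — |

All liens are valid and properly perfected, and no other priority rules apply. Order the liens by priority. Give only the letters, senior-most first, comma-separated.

First, effective dates: C is treated as recorded 12/4/2015, the work-commencement date; E was recorded within the 60-day window, so its effective date is the deed date 12/17/2015.
B is a property-tax lien, so it outranks all other liens regardless of date.
Among the remaining liens, by effective date: F (9/26/2015), C (12/4/2015), E (12/17/2015), D (3/23/2016), A (9/26/2017).
B would otherwise be senior to C, so under the subordination agreement B and C exchange positions.

C, F, B, E, D, A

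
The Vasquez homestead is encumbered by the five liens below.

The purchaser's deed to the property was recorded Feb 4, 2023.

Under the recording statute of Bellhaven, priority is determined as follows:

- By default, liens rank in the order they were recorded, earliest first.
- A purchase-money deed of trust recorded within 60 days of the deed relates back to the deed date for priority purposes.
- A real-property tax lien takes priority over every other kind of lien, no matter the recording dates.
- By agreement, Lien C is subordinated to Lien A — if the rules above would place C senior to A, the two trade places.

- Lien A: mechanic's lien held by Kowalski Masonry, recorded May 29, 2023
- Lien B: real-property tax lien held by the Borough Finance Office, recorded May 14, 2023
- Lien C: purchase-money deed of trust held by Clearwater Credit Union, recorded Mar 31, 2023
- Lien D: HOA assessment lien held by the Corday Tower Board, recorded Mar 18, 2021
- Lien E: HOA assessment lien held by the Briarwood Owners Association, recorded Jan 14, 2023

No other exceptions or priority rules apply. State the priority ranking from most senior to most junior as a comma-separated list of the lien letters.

Adjusting effective dates: C's effective date is the deed date, Feb 4, 2023.
B, as a real-property tax lien, has superpriority and ranks first.
The other liens, earliest effective date first: D (Mar 18, 2021), E (Jan 14, 2023), C (Feb 4, 2023), A (May 29, 2023).
The subordination applies — C was senior to A — so C and A swap.

B, D, E, A, C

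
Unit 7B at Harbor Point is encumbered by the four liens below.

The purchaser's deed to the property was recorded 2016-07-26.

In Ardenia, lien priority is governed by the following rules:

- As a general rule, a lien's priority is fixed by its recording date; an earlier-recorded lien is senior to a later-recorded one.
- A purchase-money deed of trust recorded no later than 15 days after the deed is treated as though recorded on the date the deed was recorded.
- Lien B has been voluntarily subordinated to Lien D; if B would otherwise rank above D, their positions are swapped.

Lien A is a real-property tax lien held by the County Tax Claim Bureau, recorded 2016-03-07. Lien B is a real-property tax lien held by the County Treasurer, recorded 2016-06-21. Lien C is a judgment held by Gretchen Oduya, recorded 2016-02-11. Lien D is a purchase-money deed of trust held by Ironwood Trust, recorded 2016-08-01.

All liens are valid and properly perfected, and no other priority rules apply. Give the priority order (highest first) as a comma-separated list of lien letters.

C, A, D, B

Effective dates: D was recorded within the 15-day window, so its effective date is the deed date 2016-07-26.
By effective date: C (2016-02-11), A (2016-03-07), B (2016-06-21), D (2016-07-26).
Because B would otherwise rank above D, the subordination swaps them.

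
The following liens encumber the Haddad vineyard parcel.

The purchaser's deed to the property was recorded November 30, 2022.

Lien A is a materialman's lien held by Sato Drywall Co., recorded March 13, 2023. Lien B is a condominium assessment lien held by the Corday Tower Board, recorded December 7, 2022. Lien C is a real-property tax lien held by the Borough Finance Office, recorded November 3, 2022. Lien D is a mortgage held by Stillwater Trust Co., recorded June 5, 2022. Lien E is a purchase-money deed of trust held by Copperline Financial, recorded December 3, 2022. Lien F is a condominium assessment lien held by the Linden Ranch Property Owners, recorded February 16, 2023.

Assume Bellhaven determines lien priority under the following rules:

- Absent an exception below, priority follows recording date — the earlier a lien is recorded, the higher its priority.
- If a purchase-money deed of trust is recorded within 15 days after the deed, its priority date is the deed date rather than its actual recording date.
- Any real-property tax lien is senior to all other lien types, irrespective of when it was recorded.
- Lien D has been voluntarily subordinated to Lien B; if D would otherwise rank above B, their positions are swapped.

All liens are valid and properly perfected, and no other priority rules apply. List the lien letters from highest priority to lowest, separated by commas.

Adjusting effective dates: E relates back to the deed date November 30, 2022.
C, as a real-property tax lien, has superpriority and ranks first.
Among the remaining liens, by effective date: D (June 5, 2022), E (November 30, 2022), B (December 7, 2022), F (February 16, 2023), A (March 13, 2023).
Because D would otherwise rank above B, the subordination swaps them.

C, B, E, D, F, A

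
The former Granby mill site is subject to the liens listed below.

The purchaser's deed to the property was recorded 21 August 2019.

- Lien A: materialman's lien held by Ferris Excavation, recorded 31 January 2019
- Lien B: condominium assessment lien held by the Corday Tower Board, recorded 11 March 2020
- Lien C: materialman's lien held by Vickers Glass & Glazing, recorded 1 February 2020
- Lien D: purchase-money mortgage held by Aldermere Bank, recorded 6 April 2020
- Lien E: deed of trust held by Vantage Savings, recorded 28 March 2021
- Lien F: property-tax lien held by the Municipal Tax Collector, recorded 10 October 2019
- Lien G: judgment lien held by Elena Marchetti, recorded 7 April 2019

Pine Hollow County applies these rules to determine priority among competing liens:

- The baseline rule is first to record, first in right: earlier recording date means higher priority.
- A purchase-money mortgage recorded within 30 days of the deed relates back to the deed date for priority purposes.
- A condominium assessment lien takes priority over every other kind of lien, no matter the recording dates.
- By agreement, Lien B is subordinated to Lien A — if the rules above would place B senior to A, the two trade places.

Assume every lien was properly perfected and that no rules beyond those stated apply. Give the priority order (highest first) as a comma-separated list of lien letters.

A, B, G, F, C, D, E

First, effective dates: D missed the 30-day window (229 days after the deed), so its recording date stands.
As a condominium assessment lien, B is senior to every other lien.
Remaining liens by effective date: A (31 January 2019), G (7 April 2019), F (10 October 2019), C (1 February 2020), D (6 April 2020), E (28 March 2021).
The subordination applies — B was senior to A — so B and A swap.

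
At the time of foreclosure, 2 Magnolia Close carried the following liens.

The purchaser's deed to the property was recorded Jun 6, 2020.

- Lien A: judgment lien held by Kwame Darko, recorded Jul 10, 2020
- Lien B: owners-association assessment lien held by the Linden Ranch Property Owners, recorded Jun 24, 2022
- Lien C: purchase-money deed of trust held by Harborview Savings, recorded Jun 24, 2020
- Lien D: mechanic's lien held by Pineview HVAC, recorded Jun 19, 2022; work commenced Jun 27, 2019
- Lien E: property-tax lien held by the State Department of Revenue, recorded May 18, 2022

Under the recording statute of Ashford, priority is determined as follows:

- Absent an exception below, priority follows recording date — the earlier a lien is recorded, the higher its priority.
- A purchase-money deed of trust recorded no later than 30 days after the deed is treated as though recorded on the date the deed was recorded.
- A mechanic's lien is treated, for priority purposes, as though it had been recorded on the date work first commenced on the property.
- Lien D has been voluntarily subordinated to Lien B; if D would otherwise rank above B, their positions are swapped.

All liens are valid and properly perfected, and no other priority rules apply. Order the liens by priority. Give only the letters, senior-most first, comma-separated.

B, C, A, E, D

Adjusting effective dates: C relates back to the deed date Jun 6, 2020; D's effective date is Jun 27, 2019, when work began.
Sorted by effective date: D (Jun 27, 2019), C (Jun 6, 2020), A (Jul 10, 2020), E (May 18, 2022), B (Jun 24, 2022).
D is senior to B before the subordination, so the two trade places.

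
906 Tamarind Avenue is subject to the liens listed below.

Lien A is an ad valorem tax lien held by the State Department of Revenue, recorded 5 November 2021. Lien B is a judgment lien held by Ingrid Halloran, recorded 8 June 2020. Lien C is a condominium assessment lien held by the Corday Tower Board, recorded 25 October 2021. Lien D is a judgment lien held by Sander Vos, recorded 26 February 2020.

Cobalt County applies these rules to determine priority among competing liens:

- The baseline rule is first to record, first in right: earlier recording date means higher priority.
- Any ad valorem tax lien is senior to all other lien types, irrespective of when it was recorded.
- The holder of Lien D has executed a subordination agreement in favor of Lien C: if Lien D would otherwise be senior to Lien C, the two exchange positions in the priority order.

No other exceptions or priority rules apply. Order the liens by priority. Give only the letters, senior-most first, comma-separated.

As an ad valorem tax lien, A is senior to every other lien.
The other liens, earliest effective date first: D (26 February 2020), B (8 June 2020), C (25 October 2021).
The subordination applies — D was senior to C — so D and C swap.

A, C, B, D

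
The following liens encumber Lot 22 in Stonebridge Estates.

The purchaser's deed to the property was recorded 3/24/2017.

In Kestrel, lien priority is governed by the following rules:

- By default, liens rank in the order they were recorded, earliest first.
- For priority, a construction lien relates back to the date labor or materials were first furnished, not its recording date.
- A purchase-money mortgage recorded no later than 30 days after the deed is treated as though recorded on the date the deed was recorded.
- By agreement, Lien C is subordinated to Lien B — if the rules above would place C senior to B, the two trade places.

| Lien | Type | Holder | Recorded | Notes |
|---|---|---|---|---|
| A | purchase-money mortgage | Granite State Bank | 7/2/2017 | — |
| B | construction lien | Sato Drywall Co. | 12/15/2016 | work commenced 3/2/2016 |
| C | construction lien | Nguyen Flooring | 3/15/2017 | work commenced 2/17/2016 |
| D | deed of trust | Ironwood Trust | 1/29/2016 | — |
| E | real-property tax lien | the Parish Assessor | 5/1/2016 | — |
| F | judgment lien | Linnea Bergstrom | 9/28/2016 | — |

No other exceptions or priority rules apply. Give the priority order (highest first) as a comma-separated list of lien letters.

D, B, C, E, F, A

Adjusting effective dates: A was recorded 100 days after the deed — beyond 30 days — so no relation-back applies; B is treated as recorded 3/2/2016, the work-commencement date; C relates back to 2/17/2016 (work commenced).
Ordering by effective date: D (1/29/2016), C (2/17/2016), B (3/2/2016), E (5/1/2016), F (9/28/2016), A (7/2/2017).
C would otherwise be senior to B, so under the subordination agreement C and B exchange positions.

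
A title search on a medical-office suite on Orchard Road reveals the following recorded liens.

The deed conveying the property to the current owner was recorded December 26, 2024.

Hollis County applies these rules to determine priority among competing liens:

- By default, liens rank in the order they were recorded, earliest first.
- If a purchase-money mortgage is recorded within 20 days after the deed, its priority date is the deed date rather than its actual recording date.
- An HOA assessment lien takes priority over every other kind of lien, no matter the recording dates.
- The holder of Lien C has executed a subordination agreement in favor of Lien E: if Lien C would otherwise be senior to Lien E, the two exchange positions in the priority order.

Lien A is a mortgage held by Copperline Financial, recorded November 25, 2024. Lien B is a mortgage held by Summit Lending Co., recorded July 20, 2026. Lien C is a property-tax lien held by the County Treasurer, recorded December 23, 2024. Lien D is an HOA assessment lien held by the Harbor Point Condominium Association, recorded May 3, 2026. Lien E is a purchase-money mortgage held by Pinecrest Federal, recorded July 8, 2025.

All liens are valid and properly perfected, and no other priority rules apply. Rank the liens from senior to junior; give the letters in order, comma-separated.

Adjusting effective dates: E was recorded 194 days after the deed — beyond 20 days — so no relation-back applies.
D, as an HOA assessment lien, has superpriority and ranks first.
Ordering the rest by effective date: A (November 25, 2024), C (December 23, 2024), E (July 8, 2025), B (July 20, 2026).
Because C would otherwise rank above E, the subordination swaps them.

D, A, E, C, B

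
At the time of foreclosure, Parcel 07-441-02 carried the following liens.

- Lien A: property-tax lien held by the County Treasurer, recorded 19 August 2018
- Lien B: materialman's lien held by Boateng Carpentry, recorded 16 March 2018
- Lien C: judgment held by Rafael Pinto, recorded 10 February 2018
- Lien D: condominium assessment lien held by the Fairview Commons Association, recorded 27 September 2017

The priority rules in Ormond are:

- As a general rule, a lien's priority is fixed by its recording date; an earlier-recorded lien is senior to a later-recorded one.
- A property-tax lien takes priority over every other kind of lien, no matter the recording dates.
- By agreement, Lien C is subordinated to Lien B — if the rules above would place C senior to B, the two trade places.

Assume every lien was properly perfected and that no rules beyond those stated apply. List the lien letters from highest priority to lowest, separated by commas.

A, as a property-tax lien, has superpriority and ranks first.
The other liens, earliest effective date first: D (27 September 2017), C (10 February 2018), B (16 March 2018).
C is senior to B before the subordination, so the two trade places.

A, D, B, C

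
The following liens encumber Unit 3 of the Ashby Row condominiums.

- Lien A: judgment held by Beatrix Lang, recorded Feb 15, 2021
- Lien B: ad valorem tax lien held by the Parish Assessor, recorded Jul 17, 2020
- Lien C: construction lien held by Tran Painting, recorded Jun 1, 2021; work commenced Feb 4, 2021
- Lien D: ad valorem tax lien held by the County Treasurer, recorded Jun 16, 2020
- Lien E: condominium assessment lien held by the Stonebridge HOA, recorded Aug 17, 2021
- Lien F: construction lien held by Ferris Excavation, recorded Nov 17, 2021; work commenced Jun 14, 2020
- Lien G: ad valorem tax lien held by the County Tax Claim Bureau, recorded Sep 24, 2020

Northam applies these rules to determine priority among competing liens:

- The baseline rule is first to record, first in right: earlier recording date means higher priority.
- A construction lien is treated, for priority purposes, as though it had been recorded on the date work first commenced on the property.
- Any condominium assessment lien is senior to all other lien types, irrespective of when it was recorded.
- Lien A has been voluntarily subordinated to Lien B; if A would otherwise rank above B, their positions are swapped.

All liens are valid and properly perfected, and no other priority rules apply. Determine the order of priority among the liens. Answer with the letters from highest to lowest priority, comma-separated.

E, F, D, B, G, C, A

Effective dates after the stated exceptions: C's effective date is Feb 4, 2021, when work began; F's effective date is Jun 14, 2020, when work began.
E, as a condominium assessment lien, has superpriority and ranks first.
Ordering the rest by effective date: F (Jun 14, 2020), D (Jun 16, 2020), B (Jul 17, 2020), G (Sep 24, 2020), C (Feb 4, 2021), A (Feb 15, 2021).
Since A is not senior to B, the subordination leaves the order unchanged.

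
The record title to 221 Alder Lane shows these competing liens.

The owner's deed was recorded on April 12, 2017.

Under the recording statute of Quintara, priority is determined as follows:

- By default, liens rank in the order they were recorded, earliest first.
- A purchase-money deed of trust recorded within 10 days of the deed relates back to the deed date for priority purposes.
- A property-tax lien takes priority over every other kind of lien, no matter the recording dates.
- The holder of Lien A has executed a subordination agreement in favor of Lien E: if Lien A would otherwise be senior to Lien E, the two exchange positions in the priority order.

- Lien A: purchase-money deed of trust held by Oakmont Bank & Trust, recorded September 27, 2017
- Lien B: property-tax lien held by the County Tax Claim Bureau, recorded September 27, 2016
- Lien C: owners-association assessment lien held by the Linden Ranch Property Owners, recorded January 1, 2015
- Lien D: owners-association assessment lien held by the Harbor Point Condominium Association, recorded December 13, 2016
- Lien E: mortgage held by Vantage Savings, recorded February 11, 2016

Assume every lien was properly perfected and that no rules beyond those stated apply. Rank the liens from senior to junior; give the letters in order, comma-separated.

Effective dates after the stated exceptions: A missed the 10-day window (168 days after the deed), so its recording date stands.
B is a property-tax lien, so it outranks all other liens regardless of date.
Remaining liens by effective date: C (January 1, 2015), E (February 11, 2016), D (December 13, 2016), A (September 27, 2017).
A is already junior to E, so the subordination agreement changes nothing.

B, C, E, D, A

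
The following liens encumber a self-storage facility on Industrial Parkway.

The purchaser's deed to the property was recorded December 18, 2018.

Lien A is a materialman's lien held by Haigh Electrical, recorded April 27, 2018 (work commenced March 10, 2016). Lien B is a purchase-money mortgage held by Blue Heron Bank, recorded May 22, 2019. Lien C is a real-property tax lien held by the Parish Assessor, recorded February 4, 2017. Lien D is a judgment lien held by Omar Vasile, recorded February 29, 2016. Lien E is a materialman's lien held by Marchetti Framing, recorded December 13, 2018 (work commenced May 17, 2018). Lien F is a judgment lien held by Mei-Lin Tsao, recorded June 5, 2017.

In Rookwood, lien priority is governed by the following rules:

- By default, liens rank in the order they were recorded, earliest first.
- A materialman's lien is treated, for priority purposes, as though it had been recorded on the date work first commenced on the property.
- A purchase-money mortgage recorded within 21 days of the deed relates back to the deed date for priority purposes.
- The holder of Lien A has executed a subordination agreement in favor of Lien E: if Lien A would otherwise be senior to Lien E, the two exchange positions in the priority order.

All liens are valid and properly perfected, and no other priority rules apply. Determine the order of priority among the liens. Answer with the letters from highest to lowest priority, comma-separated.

First, effective dates: A's effective date is March 10, 2016, when work began; B was recorded 155 days after the deed — beyond 21 days — so no relation-back applies; E's effective date is May 17, 2018, when work began.
By effective date: D (February 29, 2016), A (March 10, 2016), C (February 4, 2017), F (June 5, 2017), E (May 17, 2018), B (May 22, 2019).
A is senior to E before the subordination, so the two trade places.

D, E, C, F, A, B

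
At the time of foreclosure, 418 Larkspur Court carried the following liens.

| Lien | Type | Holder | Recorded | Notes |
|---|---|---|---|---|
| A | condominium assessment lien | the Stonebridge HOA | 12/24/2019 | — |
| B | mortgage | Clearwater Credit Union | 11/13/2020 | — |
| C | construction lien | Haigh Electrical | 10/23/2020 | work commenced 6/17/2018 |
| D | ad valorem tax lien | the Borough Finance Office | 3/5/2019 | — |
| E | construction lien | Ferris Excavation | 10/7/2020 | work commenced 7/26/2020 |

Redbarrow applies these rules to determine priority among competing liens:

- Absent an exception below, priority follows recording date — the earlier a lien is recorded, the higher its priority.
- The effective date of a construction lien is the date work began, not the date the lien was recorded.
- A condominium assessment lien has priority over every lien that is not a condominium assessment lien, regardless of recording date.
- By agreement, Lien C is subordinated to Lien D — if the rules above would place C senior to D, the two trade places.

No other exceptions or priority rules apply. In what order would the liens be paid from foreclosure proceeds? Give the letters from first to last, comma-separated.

Effective dates after the stated exceptions: C is treated as recorded 6/17/2018, the work-commencement date; E's effective date is 7/26/2020, when work began.
As a condominium assessment lien, A is senior to every other lien.
The other liens, earliest effective date first: C (6/17/2018), D (3/5/2019), E (7/26/2020), B (11/13/2020).
The subordination applies — C was senior to D — so C and D swap.

A, D, C, E, B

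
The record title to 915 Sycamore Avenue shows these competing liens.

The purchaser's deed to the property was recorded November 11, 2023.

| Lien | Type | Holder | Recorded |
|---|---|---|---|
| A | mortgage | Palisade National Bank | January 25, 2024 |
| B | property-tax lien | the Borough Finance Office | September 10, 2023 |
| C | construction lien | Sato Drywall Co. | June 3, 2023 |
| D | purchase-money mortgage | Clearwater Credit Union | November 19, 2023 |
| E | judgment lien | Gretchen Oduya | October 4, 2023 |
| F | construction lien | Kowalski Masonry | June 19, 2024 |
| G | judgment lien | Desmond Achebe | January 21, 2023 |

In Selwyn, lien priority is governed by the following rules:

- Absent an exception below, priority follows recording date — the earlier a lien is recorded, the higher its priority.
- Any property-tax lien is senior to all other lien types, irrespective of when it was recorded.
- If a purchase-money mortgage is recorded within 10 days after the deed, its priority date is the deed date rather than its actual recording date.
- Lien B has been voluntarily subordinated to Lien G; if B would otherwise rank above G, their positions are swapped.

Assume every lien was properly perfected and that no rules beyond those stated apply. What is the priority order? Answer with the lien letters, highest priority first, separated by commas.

G, B, C, E, D, A, F

Effective dates after the stated exceptions: D relates back to the deed date November 11, 2023.
B, as a property-tax lien, has superpriority and ranks first.
Among the remaining liens, by effective date: G (January 21, 2023), C (June 3, 2023), E (October 4, 2023), D (November 11, 2023), A (January 25, 2024), F (June 19, 2024).
B is senior to G before the subordination, so the two trade places.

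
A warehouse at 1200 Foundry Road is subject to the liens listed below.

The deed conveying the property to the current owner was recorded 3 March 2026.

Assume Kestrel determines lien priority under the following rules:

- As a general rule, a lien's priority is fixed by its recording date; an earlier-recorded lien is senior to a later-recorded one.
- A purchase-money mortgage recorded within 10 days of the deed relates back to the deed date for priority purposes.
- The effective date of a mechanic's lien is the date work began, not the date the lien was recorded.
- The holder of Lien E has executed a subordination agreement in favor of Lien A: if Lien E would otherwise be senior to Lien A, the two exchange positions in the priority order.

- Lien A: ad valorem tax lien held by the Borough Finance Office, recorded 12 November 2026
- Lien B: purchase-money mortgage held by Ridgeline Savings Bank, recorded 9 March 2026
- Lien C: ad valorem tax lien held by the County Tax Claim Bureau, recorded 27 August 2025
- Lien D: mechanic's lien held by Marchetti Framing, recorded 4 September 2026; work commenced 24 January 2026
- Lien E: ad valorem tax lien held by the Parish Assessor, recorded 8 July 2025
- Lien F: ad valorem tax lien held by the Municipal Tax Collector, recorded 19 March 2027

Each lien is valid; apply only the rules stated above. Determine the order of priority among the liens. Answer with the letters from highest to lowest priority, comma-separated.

A, C, D, B, E, F

First, effective dates: B's effective date is the deed date, 3 March 2026; D is treated as recorded 24 January 2026, the work-commencement date.
Ordering by effective date: E (8 July 2025), C (27 August 2025), D (24 January 2026), B (3 March 2026), A (12 November 2026), F (19 March 2027).
E is senior to A before the subordination, so the two trade places.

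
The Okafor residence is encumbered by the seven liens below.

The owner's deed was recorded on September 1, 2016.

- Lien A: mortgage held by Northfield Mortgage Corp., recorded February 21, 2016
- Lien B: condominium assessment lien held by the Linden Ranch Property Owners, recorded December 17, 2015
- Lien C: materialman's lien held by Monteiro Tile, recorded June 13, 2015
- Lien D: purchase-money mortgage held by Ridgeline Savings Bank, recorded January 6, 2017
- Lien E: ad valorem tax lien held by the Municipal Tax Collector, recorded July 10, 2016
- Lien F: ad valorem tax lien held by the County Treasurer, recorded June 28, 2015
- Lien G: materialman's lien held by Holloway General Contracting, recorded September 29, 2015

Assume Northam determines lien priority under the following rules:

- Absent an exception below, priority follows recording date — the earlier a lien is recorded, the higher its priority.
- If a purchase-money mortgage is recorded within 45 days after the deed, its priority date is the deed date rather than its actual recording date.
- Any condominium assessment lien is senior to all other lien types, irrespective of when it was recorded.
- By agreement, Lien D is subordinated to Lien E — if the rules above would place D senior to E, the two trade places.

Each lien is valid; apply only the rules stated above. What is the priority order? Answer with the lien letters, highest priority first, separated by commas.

Adjusting effective dates: D was recorded 127 days after the deed, outside the 45-day window, so it keeps its recording date.
B is a condominium assessment lien and takes priority over every other lien.
Ordering the rest by effective date: C (June 13, 2015), F (June 28, 2015), G (September 29, 2015), A (February 21, 2016), E (July 10, 2016), D (January 6, 2017).
D already ranks below E; the subordination has no effect.

B, C, F, G, A, E, D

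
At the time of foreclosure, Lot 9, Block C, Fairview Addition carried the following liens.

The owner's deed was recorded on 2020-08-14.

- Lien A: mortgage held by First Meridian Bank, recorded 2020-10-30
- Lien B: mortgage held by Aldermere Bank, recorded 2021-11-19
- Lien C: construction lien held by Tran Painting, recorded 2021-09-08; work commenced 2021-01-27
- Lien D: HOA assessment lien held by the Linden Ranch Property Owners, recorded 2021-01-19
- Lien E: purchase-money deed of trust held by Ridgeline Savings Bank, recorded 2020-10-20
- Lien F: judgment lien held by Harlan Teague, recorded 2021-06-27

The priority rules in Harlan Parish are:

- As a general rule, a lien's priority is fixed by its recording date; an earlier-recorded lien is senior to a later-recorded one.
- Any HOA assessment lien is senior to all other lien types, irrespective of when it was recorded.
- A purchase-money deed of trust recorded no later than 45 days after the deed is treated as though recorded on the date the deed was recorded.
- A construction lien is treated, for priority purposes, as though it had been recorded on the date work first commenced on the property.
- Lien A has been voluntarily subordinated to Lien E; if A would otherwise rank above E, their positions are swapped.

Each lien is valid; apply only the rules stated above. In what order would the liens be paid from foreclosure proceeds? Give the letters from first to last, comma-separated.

First, effective dates: C's effective date is 2021-01-27, when work began; E missed the 45-day window (67 days after the deed), so its recording date stands.
D is an HOA assessment lien and takes priority over every other lien.
Remaining liens by effective date: E (2020-10-20), A (2020-10-30), C (2021-01-27), F (2021-06-27), B (2021-11-19).
A is already junior to E, so the subordination agreement changes nothing.

D, E, A, C, F, B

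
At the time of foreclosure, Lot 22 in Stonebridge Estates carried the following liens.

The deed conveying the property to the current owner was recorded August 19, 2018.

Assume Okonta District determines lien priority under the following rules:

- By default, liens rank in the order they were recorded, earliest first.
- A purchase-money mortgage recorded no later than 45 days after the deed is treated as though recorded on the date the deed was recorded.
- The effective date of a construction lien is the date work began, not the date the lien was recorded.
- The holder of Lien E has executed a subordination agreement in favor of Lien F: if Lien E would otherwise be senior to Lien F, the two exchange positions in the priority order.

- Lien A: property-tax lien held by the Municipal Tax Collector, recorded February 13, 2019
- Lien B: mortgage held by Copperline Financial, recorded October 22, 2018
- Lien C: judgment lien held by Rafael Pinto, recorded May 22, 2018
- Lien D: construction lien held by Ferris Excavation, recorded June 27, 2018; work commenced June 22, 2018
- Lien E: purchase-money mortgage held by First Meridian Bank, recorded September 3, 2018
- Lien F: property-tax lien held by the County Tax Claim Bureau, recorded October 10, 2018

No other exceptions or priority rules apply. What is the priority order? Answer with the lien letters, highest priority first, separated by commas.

Effective dates: D is treated as recorded June 22, 2018, the work-commencement date; E was recorded within the 45-day window, so its effective date is the deed date August 19, 2018.
By effective date, earliest first: C (May 22, 2018), D (June 22, 2018), E (August 19, 2018), F (October 10, 2018), B (October 22, 2018), A (February 13, 2019).
Because E would otherwise rank above F, the subordination swaps them.

C, D, F, E, B, A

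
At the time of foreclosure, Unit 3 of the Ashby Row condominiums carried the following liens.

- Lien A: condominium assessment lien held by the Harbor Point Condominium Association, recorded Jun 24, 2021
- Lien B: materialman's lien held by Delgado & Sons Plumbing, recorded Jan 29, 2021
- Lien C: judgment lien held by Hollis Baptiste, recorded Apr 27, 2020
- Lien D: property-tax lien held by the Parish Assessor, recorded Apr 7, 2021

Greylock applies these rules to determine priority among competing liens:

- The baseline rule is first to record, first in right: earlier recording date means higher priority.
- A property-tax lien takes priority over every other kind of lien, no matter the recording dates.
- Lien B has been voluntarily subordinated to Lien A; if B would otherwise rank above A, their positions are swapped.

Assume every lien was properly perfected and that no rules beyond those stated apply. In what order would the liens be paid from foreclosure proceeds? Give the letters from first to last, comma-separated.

D is a property-tax lien and takes priority over every other lien.
The other liens, earliest effective date first: C (Apr 27, 2020), B (Jan 29, 2021), A (Jun 24, 2021).
The subordination applies — B was senior to A — so B and A swap.

D, C, A, B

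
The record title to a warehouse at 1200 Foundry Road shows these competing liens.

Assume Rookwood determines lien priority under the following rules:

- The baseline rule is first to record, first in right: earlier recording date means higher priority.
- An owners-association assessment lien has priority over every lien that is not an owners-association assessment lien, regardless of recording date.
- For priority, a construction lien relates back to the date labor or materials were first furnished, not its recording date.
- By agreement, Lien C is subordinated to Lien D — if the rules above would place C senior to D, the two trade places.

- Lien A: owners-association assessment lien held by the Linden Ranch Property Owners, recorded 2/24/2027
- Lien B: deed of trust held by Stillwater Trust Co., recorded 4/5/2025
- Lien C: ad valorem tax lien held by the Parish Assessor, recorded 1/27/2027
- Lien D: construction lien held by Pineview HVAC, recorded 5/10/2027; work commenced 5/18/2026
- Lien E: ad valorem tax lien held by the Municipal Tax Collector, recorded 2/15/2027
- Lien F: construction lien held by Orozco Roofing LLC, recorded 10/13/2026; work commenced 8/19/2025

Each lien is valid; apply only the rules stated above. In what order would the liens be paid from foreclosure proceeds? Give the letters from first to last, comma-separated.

A, B, F, D, C, E

Effective dates after the stated exceptions: D's effective date is 5/18/2026, when work began; F relates back to 8/19/2025 (work commenced).
A, as an owners-association assessment lien, has superpriority and ranks first.
Remaining liens by effective date: B (4/5/2025), F (8/19/2025), D (5/18/2026), C (1/27/2027), E (2/15/2027).
C already ranks below D; the subordination has no effect.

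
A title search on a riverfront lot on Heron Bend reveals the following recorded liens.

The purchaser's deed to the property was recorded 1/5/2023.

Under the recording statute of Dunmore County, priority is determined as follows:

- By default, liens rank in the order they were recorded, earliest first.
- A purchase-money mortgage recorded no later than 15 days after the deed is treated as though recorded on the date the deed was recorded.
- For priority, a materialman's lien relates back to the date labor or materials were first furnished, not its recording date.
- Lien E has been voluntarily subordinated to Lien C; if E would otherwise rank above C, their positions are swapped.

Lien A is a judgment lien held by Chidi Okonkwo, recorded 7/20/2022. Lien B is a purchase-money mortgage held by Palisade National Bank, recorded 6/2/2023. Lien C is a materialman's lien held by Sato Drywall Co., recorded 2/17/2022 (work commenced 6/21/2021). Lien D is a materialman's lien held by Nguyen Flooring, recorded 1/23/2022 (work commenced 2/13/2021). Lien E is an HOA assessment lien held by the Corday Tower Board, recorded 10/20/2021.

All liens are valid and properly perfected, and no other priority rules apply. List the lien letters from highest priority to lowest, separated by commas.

D, C, E, A, B

Adjusting effective dates: B was recorded 148 days after the deed, outside the 15-day window, so it keeps its recording date; C is treated as recorded 6/21/2021, the work-commencement date; D's effective date is 2/13/2021, when work began.
Ordering by effective date: D (2/13/2021), C (6/21/2021), E (10/20/2021), A (7/20/2022), B (6/2/2023).
E is already junior to C, so the subordination agreement changes nothing.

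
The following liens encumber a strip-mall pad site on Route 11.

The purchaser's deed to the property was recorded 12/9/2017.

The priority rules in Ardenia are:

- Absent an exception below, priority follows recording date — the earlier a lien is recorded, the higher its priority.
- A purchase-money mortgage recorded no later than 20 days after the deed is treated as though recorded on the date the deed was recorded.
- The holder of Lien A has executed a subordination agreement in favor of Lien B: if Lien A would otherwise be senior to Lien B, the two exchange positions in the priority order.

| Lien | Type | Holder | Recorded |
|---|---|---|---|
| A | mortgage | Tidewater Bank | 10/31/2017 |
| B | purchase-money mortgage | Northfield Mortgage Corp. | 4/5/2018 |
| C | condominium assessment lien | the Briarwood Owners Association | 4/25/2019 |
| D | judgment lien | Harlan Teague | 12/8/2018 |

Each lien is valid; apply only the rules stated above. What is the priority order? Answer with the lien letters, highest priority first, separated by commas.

Effective dates: B missed the 20-day window (117 days after the deed), so its recording date stands.
By effective date, earliest first: A (10/31/2017), B (4/5/2018), D (12/8/2018), C (4/25/2019).
Because A would otherwise rank above B, the subordination swaps them.

B, A, D, C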